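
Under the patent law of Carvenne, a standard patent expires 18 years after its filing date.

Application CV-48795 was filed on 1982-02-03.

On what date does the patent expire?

Filing date + 18 years → 3 February 2000.

2000-02-03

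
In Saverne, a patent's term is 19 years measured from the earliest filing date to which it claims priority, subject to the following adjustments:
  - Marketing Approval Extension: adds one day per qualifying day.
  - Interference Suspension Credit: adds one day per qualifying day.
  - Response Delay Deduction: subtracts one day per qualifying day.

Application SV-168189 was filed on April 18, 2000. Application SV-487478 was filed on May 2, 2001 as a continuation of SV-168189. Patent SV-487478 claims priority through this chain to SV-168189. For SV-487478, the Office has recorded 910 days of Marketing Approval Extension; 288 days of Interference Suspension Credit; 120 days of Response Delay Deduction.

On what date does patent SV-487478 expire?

Earliest priority filing: 18 April 2000.
Base term: 18 April 2000 + 19 years → 18 April 2019.
Marketing Approval Extension: +910 days → 14 October 2021.
Interference Suspension Credit: +288 days → 29 July 2022.
Response Delay Deduction: −120 days → 31 March 2022.

March 31, 2022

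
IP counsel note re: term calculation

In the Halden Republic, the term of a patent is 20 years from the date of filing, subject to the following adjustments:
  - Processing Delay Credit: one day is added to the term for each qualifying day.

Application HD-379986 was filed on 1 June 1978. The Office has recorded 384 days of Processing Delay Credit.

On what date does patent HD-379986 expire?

1999-06-20

Base term: filing date + 20 years → 1 June 1998.
Processing Delay Credit: +384 days → 20 June 1999.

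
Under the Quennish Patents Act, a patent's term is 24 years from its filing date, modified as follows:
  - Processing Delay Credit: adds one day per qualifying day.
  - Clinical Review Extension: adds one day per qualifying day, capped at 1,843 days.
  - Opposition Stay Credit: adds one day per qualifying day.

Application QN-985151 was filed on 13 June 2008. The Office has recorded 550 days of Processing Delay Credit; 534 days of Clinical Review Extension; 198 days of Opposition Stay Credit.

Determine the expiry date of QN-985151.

2035-12-17

Base term: filing date + 24 years → 13 June 2032.
Processing Delay Credit: +550 days → 15 December 2033.
Clinical Review Extension: 534 days (within the 1843-day cap) → +534 days → 2 June 2035.
Opposition Stay Credit: +198 days → 17 December 2035.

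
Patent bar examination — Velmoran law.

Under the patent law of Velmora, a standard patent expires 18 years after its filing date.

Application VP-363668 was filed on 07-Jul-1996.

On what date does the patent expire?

2014-07-07

Filing date + 18 years → 7 July 2014.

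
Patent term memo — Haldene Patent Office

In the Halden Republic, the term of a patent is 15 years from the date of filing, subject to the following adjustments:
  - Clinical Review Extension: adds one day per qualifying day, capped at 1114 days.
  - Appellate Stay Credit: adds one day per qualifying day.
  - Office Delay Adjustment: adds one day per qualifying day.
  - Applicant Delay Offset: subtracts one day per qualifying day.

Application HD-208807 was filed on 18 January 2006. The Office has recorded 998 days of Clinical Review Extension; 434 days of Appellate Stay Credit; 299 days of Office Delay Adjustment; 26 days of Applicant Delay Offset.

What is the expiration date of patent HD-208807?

September 19, 2025

Base term: filing date + 15 years → 18 January 2021.
Clinical Review Extension: 998 days (within the 1114-day cap) → +998 days → 13 October 2023.
Appellate Stay Credit: +434 days → 20 December 2024.
Office Delay Adjustment: +299 days → 15 October 2025.
Applicant Delay Offset: −26 days → 19 September 2025.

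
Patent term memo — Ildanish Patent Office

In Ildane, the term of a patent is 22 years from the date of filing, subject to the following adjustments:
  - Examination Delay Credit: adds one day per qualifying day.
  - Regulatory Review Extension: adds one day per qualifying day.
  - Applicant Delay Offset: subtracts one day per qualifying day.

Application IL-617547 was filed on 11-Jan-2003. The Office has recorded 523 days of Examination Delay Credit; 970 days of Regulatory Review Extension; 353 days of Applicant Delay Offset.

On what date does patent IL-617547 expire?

2028-02-25

Base term: filing date + 22 years → 11 January 2025.
Examination Delay Credit: +523 days → 18 June 2026.
Regulatory Review Extension: +970 days → 12 February 2029.
Applicant Delay Offset: −353 days → 25 February 2028.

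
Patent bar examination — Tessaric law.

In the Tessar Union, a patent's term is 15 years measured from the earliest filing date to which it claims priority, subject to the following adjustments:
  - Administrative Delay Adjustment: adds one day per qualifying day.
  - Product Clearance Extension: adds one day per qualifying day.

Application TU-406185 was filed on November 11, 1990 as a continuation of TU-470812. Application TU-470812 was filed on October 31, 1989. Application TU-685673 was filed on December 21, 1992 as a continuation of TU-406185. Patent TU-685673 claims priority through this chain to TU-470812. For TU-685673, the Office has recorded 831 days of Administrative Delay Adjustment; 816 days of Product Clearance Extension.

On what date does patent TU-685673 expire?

Earliest priority filing: 31 October 1989.
Base term: 31 October 1989 + 15 years → 31 October 2004.
Administrative Delay Adjustment: +831 days → 9 February 2007.
Product Clearance Extension: +816 days → 5 May 2009.

May 5, 2009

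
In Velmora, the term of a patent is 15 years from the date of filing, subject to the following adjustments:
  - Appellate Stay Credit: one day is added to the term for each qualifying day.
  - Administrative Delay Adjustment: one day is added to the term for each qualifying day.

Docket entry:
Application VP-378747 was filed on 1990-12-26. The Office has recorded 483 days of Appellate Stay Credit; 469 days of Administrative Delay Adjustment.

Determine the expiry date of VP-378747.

Base term: filing date + 15 years → 26 December 2005.
Appellate Stay Credit: +483 days → 23 April 2007.
Administrative Delay Adjustment: +469 days → 4 August 2008.

August 4, 2008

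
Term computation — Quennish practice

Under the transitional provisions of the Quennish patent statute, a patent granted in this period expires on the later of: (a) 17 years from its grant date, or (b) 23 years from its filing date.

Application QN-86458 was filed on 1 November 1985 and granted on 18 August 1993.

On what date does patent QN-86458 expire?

(a) grant + 17 years → 18 August 2010.
(b) filing + 23 years → 1 November 2008.
Later of the two: 18 August 2010.

August 18, 2010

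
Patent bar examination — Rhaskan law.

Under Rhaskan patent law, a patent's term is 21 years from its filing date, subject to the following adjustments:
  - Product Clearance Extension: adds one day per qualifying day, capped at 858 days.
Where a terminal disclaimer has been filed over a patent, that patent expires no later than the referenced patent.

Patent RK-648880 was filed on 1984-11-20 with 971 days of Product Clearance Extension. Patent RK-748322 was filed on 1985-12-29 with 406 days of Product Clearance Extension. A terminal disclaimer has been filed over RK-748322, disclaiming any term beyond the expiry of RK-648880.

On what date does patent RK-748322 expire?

February 8, 2008

Natural term of RK-748322:
  Base: filing + 21 years → 29 December 2006.
  Product Clearance Extension: 406 days (within the 858-day cap) → +406 days → 8 February 2008.
Expiry of referenced patent RK-648880:
  Base: filing + 21 years → 20 November 2005.
  Product Clearance Extension: 971 days claimed exceeds the 858-day cap, so +858 days → 27 March 2008.
Terminal disclaimer: RK-748322 expires on the earlier of 8 February 2008 and 27 March 2008.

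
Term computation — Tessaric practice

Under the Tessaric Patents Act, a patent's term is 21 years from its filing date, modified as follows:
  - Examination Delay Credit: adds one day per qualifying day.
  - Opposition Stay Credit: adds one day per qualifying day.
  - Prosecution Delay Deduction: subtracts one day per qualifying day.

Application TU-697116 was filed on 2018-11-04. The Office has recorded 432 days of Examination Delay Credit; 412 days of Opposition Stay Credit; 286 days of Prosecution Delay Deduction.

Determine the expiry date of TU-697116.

May 15, 2041

Base term: filing date + 21 years → 4 November 2039.
Examination Delay Credit: +432 days → 9 January 2041.
Opposition Stay Credit: +412 days → 25 February 2042.
Prosecution Delay Deduction: −286 days → 15 May 2041.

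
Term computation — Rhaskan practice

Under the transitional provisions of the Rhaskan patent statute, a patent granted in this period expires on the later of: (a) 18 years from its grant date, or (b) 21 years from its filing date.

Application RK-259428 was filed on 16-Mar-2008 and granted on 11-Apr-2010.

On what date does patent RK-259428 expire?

(a) grant + 18 years → 11 April 2028.
(b) filing + 21 years → 16 March 2029.
Later of the two: 16 March 2029.

2029-03-16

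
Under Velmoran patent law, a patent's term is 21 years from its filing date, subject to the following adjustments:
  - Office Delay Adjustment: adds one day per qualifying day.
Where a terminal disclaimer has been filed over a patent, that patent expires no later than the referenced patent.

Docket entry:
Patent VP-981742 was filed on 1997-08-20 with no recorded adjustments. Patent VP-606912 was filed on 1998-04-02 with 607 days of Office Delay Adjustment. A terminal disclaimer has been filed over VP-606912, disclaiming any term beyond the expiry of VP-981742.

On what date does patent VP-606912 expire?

Natural term of VP-606912:
  Base: filing + 21 years → 2 April 2019.
  Office Delay Adjustment: +607 days → 29 November 2020.
Expiry of referenced patent VP-981742:
  Base: filing + 21 years → 20 August 2018.
Terminal disclaimer: VP-606912 expires on the earlier of 29 November 2020 and 20 August 2018.

August 20, 2018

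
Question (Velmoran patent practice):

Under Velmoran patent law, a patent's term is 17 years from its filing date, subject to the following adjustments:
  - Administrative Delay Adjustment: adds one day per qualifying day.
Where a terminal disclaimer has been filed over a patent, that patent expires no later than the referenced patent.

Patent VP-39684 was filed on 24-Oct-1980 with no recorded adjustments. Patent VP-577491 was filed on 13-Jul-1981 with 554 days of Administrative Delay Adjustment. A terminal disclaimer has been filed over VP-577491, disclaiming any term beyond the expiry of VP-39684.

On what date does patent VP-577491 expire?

Natural term of VP-577491:
  Base: filing + 17 years → 13 July 1998.
  Administrative Delay Adjustment: +554 days → 18 January 2000.
Expiry of referenced patent VP-39684:
  Base: filing + 17 years → 24 October 1997.
Terminal disclaimer: VP-577491 expires on the earlier of 18 January 2000 and 24 October 1997.

October 24, 1997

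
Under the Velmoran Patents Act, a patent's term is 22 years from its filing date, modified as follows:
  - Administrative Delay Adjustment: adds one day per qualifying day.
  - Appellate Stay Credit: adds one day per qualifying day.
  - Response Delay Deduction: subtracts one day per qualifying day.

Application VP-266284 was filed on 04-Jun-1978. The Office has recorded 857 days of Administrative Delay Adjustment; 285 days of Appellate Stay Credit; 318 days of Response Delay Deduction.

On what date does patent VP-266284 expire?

2002-09-06

Base term: filing date + 22 years → 4 June 2000.
Administrative Delay Adjustment: +857 days → 9 October 2002.
Appellate Stay Credit: +285 days → 21 July 2003.
Response Delay Deduction: −318 days → 6 September 2002.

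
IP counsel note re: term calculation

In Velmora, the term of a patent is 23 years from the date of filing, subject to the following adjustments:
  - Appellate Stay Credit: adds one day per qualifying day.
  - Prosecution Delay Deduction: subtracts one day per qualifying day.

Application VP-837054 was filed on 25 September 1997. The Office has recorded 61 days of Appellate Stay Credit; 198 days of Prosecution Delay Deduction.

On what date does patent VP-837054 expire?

Base term: filing date + 23 years → 25 September 2020.
Appellate Stay Credit: +61 days → 25 November 2020.
Prosecution Delay Deduction: −198 days → 11 May 2020.

May 11, 2020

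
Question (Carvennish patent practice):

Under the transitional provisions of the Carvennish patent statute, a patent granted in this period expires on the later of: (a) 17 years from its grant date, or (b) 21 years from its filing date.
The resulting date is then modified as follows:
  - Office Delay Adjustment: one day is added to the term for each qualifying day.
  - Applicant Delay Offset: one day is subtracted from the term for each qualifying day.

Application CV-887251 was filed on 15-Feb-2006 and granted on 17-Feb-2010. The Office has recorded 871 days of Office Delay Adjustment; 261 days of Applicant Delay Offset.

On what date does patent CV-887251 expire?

October 19, 2028

(a) grant + 17 years → 17 February 2027.
(b) filing + 21 years → 15 February 2027.
Later of the two: 17 February 2027.
Office Delay Adjustment: +871 days → 7 July 2029.
Applicant Delay Offset: −261 days → 19 October 2028.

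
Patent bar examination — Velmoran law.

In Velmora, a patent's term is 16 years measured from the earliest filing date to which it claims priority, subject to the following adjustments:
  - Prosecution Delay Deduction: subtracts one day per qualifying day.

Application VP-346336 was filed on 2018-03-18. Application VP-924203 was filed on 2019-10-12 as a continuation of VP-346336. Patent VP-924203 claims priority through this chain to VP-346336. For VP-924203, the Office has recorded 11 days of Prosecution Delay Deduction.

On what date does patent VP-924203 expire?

March 7, 2034

Earliest priority filing: 18 March 2018.
Base term: 18 March 2018 + 16 years → 18 March 2034.
Prosecution Delay Deduction: −11 days → 7 March 2034.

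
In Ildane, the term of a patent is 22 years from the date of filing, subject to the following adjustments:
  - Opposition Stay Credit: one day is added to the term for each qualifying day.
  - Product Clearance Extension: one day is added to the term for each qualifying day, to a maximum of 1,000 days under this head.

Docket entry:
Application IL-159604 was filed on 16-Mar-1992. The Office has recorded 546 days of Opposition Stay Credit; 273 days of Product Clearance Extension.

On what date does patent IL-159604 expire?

Base term: filing date + 22 years → 16 March 2014.
Opposition Stay Credit: +546 days → 13 September 2015.
Product Clearance Extension: 273 days (within the 1000-day cap) → +273 days → 12 June 2016.

2016-06-12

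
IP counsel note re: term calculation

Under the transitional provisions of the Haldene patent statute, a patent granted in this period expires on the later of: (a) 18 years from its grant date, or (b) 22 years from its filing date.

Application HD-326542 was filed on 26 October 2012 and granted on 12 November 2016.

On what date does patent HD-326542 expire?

November 12, 2034

(a) grant + 18 years → 12 November 2034.
(b) filing + 22 years → 26 October 2034.
Later of the two: 12 November 2034.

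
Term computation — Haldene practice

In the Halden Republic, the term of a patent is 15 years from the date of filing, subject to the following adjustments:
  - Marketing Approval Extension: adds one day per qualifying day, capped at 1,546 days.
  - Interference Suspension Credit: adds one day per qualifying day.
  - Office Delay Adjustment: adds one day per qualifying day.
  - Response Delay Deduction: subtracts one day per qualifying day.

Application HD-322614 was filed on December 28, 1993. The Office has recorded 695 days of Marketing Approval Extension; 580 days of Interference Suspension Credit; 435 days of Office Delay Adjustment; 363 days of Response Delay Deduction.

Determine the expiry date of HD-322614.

September 5, 2012

Base term: filing date + 15 years → 28 December 2008.
Marketing Approval Extension: 695 days (within the 1546-day cap) → +695 days → 23 November 2010.
Interference Suspension Credit: +580 days → 25 June 2012.
Office Delay Adjustment: +435 days → 3 September 2013.
Response Delay Deduction: −363 days → 5 September 2012.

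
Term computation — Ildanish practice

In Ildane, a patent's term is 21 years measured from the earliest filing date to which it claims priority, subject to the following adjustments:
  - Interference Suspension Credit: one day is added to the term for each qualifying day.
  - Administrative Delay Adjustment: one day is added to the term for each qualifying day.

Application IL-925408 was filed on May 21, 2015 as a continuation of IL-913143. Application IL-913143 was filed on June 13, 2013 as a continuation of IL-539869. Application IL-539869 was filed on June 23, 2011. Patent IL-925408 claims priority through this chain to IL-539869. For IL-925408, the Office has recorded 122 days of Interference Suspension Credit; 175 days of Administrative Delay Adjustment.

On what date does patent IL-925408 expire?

Earliest priority filing: 23 June 2011.
Base term: 23 June 2011 + 21 years → 23 June 2032.
Interference Suspension Credit: +122 days → 23 October 2032.
Administrative Delay Adjustment: +175 days → 16 April 2033.

April 16, 2033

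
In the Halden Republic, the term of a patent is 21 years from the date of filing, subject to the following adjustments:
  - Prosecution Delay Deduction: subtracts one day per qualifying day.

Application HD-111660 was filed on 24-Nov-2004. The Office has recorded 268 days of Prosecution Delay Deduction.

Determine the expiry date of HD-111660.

Base term: filing date + 21 years → 24 November 2025.
Prosecution Delay Deduction: −268 days → 1 March 2025.

March 1, 2025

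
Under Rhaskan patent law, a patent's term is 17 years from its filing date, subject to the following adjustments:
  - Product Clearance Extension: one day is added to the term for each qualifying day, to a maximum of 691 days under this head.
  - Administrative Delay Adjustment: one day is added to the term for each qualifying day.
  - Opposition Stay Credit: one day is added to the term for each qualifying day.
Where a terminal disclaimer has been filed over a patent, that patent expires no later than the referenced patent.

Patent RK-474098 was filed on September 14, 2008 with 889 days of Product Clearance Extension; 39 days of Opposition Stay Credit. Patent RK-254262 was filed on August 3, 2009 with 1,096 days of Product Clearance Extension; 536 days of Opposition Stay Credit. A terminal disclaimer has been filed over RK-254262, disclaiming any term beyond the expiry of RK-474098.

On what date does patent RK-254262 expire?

Natural term of RK-254262:
  Base: filing + 17 years → 3 August 2026.
  Product Clearance Extension: 1096 days claimed exceeds the 691-day cap, so +691 days → 24 June 2028.
  Opposition Stay Credit: +536 days → 12 December 2029.
Expiry of referenced patent RK-474098:
  Base: filing + 17 years → 14 September 2025.
  Product Clearance Extension: 889 days claimed exceeds the 691-day cap, so +691 days → 6 August 2027.
  Opposition Stay Credit: +39 days → 14 September 2027.
Terminal disclaimer: RK-254262 expires on the earlier of 12 December 2029 and 14 September 2027.

2027-09-14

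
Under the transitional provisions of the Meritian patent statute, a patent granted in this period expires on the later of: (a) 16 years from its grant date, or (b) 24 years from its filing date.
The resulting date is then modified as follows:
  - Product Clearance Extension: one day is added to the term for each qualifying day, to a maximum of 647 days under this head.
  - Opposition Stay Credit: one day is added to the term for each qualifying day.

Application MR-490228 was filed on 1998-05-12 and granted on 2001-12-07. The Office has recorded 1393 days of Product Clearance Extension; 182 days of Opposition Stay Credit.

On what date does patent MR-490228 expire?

(a) grant + 16 years → 7 December 2017.
(b) filing + 24 years → 12 May 2022.
Later of the two: 12 May 2022.
Product Clearance Extension: 1393 days claimed exceeds the 647-day cap, so +647 days → 18 February 2024.
Opposition Stay Credit: +182 days → 18 August 2024.

August 18, 2024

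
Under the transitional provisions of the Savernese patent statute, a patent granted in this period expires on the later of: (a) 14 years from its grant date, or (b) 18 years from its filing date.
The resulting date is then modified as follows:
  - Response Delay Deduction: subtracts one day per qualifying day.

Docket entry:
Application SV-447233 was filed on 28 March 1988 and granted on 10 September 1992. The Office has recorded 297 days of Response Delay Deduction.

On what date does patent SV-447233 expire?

November 17, 2005

(a) grant + 14 years → 10 September 2006.
(b) filing + 18 years → 28 March 2006.
Later of the two: 10 September 2006.
Response Delay Deduction: −297 days → 17 November 2005.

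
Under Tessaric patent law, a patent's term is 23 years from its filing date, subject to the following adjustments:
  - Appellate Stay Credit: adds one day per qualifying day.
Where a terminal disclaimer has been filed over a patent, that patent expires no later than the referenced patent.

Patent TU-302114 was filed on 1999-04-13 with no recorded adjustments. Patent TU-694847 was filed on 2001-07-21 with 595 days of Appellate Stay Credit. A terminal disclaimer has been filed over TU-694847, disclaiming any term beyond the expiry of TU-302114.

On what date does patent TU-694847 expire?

April 13, 2022

Natural term of TU-694847:
  Base: filing + 23 years → 21 July 2024.
  Appellate Stay Credit: +595 days → 8 March 2026.
Expiry of referenced patent TU-302114:
  Base: filing + 23 years → 13 April 2022.
Terminal disclaimer: TU-694847 expires on the earlier of 8 March 2026 and 13 April 2022.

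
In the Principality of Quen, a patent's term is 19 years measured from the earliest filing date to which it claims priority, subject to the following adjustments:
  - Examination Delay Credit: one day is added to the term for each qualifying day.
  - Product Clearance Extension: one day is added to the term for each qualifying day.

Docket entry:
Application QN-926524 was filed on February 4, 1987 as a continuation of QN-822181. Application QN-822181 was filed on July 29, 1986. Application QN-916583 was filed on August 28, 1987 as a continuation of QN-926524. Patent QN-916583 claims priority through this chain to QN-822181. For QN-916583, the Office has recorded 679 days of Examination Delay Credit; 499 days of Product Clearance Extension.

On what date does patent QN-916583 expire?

October 19, 2008

Earliest priority filing: 29 July 1986.
Base term: 29 July 1986 + 19 years → 29 July 2005.
Examination Delay Credit: +679 days → 8 June 2007.
Product Clearance Extension: +499 days → 19 October 2008.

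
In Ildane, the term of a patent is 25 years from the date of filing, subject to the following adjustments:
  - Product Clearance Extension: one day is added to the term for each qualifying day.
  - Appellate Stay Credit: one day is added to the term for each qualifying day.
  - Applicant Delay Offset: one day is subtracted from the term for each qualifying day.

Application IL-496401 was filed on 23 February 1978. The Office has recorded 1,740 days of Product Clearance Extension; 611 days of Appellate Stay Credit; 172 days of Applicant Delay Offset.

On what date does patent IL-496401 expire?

February 10, 2009

Base term: filing date + 25 years → 23 February 2003.
Product Clearance Extension: +1740 days → 29 November 2007.
Appellate Stay Credit: +611 days → 1 August 2009.
Applicant Delay Offset: −172 days → 10 February 2009.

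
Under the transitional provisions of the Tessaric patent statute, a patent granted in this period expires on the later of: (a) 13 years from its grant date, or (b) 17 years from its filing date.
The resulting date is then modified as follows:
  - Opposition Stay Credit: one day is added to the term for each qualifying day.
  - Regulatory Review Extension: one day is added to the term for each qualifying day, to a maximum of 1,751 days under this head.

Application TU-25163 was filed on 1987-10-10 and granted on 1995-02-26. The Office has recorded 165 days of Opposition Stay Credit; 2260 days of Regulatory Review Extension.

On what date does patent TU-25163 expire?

(a) grant + 13 years → 26 February 2008.
(b) filing + 17 years → 10 October 2004.
Later of the two: 26 February 2008.
Opposition Stay Credit: +165 days → 9 August 2008.
Regulatory Review Extension: 2260 days claimed exceeds the 1751-day cap, so +1751 days → 26 May 2013.

May 26, 2013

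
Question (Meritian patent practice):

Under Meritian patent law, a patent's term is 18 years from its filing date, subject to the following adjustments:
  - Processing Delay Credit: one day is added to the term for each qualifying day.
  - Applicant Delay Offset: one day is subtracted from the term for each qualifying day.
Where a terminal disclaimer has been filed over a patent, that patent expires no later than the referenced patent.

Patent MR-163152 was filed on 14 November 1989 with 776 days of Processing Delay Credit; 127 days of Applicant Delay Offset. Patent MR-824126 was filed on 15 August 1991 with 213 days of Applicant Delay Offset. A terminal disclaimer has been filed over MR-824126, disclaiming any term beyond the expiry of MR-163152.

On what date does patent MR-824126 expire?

Natural term of MR-824126:
  Base: filing + 18 years → 15 August 2009.
  Applicant Delay Offset: −213 days → 14 January 2009.
Expiry of referenced patent MR-163152:
  Base: filing + 18 years → 14 November 2007.
  Processing Delay Credit: +776 days → 29 December 2009.
  Applicant Delay Offset: −127 days → 24 August 2009.
Terminal disclaimer: MR-824126 expires on the earlier of 14 January 2009 and 24 August 2009.

2009-01-14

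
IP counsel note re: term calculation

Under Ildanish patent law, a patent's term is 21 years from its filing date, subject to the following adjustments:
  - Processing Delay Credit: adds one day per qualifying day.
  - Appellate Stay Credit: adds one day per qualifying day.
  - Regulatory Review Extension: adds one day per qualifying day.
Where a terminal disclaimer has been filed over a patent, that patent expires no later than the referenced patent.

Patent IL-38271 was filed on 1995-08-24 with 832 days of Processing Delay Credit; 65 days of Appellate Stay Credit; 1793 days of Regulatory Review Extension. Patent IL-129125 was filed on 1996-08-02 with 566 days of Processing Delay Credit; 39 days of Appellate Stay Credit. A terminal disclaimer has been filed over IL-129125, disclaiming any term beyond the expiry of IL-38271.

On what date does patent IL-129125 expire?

2019-03-30

Natural term of IL-129125:
  Base: filing + 21 years → 2 August 2017.
  Processing Delay Credit: +566 days → 19 February 2019.
  Appellate Stay Credit: +39 days → 30 March 2019.
Expiry of referenced patent IL-38271:
  Base: filing + 21 years → 24 August 2016.
  Processing Delay Credit: +832 days → 4 December 2018.
  Appellate Stay Credit: +65 days → 7 February 2019.
  Regulatory Review Extension: +1793 days → 5 January 2024.
Terminal disclaimer: IL-129125 expires on the earlier of 30 March 2019 and 5 January 2024.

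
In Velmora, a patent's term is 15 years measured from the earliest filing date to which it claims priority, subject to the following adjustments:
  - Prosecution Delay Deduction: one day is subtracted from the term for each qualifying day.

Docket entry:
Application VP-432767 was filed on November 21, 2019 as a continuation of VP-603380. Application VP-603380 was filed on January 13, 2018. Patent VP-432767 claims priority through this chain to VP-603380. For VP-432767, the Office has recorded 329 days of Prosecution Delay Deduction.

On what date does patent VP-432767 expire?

February 19, 2032

Earliest priority filing: 13 January 2018.
Base term: 13 January 2018 + 15 years → 13 January 2033.
Prosecution Delay Deduction: −329 days → 19 February 2032.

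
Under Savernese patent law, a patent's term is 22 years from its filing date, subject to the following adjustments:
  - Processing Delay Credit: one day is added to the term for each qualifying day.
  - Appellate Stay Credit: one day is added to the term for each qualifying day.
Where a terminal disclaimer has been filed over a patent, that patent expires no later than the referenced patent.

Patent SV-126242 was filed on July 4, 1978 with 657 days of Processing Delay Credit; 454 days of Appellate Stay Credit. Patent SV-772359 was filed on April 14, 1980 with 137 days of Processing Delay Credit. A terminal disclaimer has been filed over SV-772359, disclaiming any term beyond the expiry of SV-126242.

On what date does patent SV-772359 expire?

August 29, 2002

Natural term of SV-772359:
  Base: filing + 22 years → 14 April 2002.
  Processing Delay Credit: +137 days → 29 August 2002.
Expiry of referenced patent SV-126242:
  Base: filing + 22 years → 4 July 2000.
  Processing Delay Credit: +657 days → 22 April 2002.
  Appellate Stay Credit: +454 days → 20 July 2003.
Terminal disclaimer: SV-772359 expires on the earlier of 29 August 2002 and 20 July 2003.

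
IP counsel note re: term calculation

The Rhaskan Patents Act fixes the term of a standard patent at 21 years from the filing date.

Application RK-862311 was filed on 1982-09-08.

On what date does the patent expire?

Filing date + 21 years → 8 September 2003.

September 8, 2003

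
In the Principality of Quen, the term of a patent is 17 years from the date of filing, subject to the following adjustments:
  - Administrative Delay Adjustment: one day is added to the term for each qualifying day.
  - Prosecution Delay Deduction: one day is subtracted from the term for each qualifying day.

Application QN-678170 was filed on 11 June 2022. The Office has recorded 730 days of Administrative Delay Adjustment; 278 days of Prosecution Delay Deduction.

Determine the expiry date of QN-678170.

September 5, 2040

Base term: filing date + 17 years → 11 June 2039.
Administrative Delay Adjustment: +730 days → 10 June 2041.
Prosecution Delay Deduction: −278 days → 5 September 2040.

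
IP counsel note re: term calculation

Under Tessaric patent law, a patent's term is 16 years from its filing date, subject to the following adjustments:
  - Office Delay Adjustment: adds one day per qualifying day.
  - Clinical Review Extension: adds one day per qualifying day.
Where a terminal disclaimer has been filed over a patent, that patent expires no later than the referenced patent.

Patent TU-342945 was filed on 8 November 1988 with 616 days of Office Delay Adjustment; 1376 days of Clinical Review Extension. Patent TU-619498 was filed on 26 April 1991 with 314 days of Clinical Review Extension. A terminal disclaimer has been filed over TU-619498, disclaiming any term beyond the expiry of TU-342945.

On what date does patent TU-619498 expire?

Natural term of TU-619498:
  Base: filing + 16 years → 26 April 2007.
  Clinical Review Extension: +314 days → 5 March 2008.
Expiry of referenced patent TU-342945:
  Base: filing + 16 years → 8 November 2004.
  Office Delay Adjustment: +616 days → 17 July 2006.
  Clinical Review Extension: +1376 days → 23 April 2010.
Terminal disclaimer: TU-619498 expires on the earlier of 5 March 2008 and 23 April 2010.

March 5, 2008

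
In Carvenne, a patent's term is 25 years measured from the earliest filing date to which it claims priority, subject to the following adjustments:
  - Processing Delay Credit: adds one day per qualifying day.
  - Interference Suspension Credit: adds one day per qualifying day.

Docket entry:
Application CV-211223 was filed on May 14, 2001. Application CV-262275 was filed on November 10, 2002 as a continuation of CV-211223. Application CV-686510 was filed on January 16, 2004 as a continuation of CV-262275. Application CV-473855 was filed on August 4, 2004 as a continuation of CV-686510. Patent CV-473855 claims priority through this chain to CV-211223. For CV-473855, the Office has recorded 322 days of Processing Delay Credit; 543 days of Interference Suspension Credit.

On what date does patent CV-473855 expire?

Earliest priority filing: 14 May 2001.
Base term: 14 May 2001 + 25 years → 14 May 2026.
Processing Delay Credit: +322 days → 1 April 2027.
Interference Suspension Credit: +543 days → 25 September 2028.

September 25, 2028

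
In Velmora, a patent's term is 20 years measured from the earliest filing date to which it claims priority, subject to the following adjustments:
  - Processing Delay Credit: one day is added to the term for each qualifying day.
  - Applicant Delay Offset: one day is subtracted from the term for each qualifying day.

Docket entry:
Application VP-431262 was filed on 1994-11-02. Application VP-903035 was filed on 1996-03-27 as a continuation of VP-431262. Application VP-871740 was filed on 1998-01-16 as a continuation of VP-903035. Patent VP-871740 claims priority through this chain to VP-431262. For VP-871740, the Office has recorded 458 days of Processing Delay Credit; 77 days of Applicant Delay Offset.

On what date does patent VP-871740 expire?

2015-11-18

Earliest priority filing: 2 November 1994.
Base term: 2 November 1994 + 20 years → 2 November 2014.
Processing Delay Credit: +458 days → 3 February 2016.
Applicant Delay Offset: −77 days → 18 November 2015.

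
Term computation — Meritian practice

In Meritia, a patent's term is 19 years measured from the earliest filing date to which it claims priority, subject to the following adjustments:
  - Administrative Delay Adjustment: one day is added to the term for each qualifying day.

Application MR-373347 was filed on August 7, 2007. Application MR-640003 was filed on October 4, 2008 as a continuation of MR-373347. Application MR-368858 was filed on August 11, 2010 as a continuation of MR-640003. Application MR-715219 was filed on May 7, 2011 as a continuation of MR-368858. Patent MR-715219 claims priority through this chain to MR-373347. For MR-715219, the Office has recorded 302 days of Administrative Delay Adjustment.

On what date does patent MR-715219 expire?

2027-06-05

Earliest priority filing: 7 August 2007.
Base term: 7 August 2007 + 19 years → 7 August 2026.
Administrative Delay Adjustment: +302 days → 5 June 2027.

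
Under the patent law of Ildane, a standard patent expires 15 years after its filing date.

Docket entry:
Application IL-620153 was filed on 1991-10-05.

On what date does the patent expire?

2006-10-05

Filing date + 15 years → 5 October 2006.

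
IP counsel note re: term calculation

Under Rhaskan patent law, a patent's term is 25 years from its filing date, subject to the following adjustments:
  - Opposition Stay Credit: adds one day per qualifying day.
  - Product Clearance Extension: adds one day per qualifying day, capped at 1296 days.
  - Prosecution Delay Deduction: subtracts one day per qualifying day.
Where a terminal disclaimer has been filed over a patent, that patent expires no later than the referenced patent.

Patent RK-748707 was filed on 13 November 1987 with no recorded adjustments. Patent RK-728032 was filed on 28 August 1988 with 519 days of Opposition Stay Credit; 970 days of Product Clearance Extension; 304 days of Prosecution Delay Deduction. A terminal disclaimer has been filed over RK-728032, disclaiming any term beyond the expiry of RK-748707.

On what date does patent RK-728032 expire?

Natural term of RK-728032:
  Base: filing + 25 years → 28 August 2013.
  Opposition Stay Credit: +519 days → 29 January 2015.
  Product Clearance Extension: 970 days (within the 1296-day cap) → +970 days → 25 September 2017.
  Prosecution Delay Deduction: −304 days → 25 November 2016.
Expiry of referenced patent RK-748707:
  Base: filing + 25 years → 13 November 2012.
Terminal disclaimer: RK-728032 expires on the earlier of 25 November 2016 and 13 November 2012.

November 13, 2012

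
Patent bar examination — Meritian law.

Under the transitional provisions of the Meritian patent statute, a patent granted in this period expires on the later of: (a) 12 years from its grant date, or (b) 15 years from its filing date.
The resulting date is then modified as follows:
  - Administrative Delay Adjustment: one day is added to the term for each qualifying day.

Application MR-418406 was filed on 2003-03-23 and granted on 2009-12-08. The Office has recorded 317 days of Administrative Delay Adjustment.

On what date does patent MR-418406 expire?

2022-10-21

(a) grant + 12 years → 8 December 2021.
(b) filing + 15 years → 23 March 2018.
Later of the two: 8 December 2021.
Administrative Delay Adjustment: +317 days → 21 October 2022.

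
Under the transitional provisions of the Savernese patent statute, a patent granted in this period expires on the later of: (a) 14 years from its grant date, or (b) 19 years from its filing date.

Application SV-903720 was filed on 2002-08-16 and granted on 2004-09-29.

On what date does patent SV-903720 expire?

2021-08-16

(a) grant + 14 years → 29 September 2018.
(b) filing + 19 years → 16 August 2021.
Later of the two: 16 August 2021.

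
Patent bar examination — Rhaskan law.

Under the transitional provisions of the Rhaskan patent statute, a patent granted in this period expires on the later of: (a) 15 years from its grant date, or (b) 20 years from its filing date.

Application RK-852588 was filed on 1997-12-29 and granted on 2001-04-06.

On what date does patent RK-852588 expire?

(a) grant + 15 years → 6 April 2016.
(b) filing + 20 years → 29 December 2017.
Later of the two: 29 December 2017.

2017-12-29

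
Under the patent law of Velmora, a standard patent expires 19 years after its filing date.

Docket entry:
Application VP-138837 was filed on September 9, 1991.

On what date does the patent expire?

Filing date + 19 years → 9 September 2010.

September 9, 2010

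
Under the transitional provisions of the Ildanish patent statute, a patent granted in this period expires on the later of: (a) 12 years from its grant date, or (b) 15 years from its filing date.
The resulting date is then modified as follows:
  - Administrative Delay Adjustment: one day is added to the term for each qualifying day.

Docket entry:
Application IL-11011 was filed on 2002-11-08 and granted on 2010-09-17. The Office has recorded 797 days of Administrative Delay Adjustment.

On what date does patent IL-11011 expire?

2024-11-22

(a) grant + 12 years → 17 September 2022.
(b) filing + 15 years → 8 November 2017.
Later of the two: 17 September 2022.
Administrative Delay Adjustment: +797 days → 22 November 2024.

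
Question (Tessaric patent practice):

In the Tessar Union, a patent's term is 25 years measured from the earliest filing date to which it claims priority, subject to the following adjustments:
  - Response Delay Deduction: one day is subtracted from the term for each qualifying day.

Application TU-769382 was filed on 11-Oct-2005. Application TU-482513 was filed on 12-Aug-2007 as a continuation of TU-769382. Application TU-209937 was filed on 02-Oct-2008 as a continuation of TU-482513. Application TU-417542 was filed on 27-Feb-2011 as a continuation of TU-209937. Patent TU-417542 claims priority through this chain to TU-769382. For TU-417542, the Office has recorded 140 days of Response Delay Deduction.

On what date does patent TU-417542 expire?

Earliest priority filing: 11 October 2005.
Base term: 11 October 2005 + 25 years → 11 October 2030.
Response Delay Deduction: −140 days → 24 May 2030.

May 24, 2030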